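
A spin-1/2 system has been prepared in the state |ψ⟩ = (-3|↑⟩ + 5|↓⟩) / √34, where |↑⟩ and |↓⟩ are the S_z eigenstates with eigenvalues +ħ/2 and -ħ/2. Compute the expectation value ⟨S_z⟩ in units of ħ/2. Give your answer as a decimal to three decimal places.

⟨σ_z⟩ = |a|² - |b|² divided by |a|²+|b|², with a, b the |↑⟩, |↓⟩ amplitudes.
= (9 - 25)/34 = -16/34.
⟨S_z⟩ = (ħ/2)·⟨σ_z⟩.

-0.471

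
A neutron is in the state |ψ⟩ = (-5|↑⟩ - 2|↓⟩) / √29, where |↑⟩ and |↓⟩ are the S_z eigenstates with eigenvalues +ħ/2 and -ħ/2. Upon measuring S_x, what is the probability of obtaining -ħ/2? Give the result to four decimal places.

|-x⟩ = (|↑⟩ - |↓⟩)/√2, so ⟨-x|ψ⟩ = (-3) / (√2·√29).
P = |-3|² / 58 = 9/58.

0.1552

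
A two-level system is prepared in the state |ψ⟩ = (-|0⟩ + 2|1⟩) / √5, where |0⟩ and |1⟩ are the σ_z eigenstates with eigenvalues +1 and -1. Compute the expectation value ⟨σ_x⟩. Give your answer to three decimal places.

⟨σ_x⟩ = 2 Re(a* b)/(|a|²+|b|²) with a = -1, b = 2.
a* b = -2, so ⟨σ_x⟩ = -4/5.

-0.800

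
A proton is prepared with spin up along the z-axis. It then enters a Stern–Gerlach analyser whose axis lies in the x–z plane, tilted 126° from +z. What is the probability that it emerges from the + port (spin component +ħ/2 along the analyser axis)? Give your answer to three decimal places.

For spin-½, the probability of finding spin-up along an axis at angle θ to the initial spin direction is cos²(θ/2); spin-down is sin²(θ/2).
θ = 126°, so P = cos²(63°) ≈ 0.206.

0.206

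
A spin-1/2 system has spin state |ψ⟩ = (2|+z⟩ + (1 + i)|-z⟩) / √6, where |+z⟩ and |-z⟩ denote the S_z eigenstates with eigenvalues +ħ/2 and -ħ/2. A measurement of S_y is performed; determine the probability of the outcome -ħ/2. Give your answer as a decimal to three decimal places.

0.167

|-y⟩ = (|+z⟩ - i|-z⟩)/√2, so ⟨-y|ψ⟩ = (1 + i) / (√2·√6).
P = |1 + i|² / 12 = 2/12.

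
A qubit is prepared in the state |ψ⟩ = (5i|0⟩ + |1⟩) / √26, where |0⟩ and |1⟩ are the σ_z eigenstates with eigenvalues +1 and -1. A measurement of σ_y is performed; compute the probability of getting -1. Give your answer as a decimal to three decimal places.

|-y⟩ = (|0⟩ - i|1⟩)/√2, so ⟨-y|ψ⟩ = (6i) / (√2·√26).
P = |6i|² / 52 = 36/52.

0.692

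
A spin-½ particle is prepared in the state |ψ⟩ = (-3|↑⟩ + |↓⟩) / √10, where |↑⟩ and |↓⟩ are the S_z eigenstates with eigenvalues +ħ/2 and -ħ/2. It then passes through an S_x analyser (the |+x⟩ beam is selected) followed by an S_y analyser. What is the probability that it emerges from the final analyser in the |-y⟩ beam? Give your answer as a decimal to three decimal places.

0.100

First analyser (S_x): P(|+x⟩) = |⟨+x|ψ⟩|² = 4/20.
After stage 1 the state is |+x⟩; P(|-y⟩) = |⟨-y|+x⟩|² = 1/2.
Joint probability = 4/20 × 1/2 = 0.100.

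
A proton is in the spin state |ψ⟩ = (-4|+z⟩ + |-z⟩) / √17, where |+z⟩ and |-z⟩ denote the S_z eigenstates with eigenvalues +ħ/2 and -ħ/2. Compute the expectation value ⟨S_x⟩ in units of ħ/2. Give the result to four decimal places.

⟨σ_x⟩ = 2 Re(a* b)/(|a|²+|b|²) with a = -4, b = 1.
a* b = -4, so ⟨σ_x⟩ = -8/17.
⟨S_x⟩ = (ħ/2)·⟨σ_x⟩.

-0.4706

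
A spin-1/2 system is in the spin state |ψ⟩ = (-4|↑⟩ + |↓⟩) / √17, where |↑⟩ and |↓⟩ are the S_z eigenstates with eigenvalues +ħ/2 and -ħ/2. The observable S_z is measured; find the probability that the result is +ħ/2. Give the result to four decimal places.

The +ħ/2 outcome corresponds to |↑⟩. Its amplitude in |ψ⟩ is -4/√17.
P = |-4|² / 17 = 16/17.

0.9412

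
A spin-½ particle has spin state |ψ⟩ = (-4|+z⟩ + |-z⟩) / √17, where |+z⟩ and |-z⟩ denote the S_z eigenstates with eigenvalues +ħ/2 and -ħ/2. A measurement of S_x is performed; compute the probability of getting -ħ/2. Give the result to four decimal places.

|-x⟩ = (|+z⟩ - |-z⟩)/√2, so ⟨-x|ψ⟩ = (-5) / (√2·√17).
P = |-5|² / 34 = 25/34.

0.7353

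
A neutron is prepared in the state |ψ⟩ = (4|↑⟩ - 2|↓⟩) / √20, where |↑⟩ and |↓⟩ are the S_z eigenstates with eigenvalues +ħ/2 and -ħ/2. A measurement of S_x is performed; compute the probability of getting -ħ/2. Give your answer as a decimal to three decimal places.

0.900

|-x⟩ = (|↑⟩ - |↓⟩)/√2, so ⟨-x|ψ⟩ = (6) / (√2·√20).
P = |6|² / 40 = 36/40.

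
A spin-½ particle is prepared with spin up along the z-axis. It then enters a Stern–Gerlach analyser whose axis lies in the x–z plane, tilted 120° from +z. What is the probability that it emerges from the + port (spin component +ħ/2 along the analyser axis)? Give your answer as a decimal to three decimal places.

0.250

For spin-½, the probability of finding spin-up along an axis at angle θ to the initial spin direction is cos²(θ/2); spin-down is sin²(θ/2).
θ = 120°, so P = cos²(60°) ≈ 0.250.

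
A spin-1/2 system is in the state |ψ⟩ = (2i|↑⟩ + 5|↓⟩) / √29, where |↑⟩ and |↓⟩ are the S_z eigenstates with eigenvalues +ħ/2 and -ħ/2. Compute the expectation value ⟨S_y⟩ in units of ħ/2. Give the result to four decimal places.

-0.6897

⟨σ_y⟩ = 2 Im(a* b)/(|a|²+|b|²) with a = 2i, b = 5.
a* b = -10i, so ⟨σ_y⟩ = -20/29.
⟨S_y⟩ = (ħ/2)·⟨σ_y⟩.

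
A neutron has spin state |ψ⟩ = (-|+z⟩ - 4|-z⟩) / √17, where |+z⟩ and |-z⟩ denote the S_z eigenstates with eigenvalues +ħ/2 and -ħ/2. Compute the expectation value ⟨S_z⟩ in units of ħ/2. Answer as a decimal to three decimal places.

⟨σ_z⟩ = |a|² - |b|² divided by |a|²+|b|², with a, b the |+z⟩, |-z⟩ amplitudes.
= (1 - 16)/17 = -15/17.
⟨S_z⟩ = (ħ/2)·⟨σ_z⟩.

-0.882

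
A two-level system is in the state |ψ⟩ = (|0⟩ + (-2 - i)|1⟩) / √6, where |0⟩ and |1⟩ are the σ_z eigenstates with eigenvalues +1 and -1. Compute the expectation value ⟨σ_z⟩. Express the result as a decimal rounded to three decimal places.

-0.667

⟨σ_z⟩ = |a|² - |b|² divided by |a|²+|b|², with a, b the |0⟩, |1⟩ amplitudes.
= (1 - 5)/6 = -4/6.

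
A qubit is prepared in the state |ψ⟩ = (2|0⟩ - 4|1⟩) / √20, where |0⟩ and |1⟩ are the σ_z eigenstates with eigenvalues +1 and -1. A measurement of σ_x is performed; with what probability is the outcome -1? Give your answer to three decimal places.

|-x⟩ = (|0⟩ - |1⟩)/√2, so ⟨-x|ψ⟩ = (6) / (√2·√20).
P = |6|² / 40 = 36/40.

0.900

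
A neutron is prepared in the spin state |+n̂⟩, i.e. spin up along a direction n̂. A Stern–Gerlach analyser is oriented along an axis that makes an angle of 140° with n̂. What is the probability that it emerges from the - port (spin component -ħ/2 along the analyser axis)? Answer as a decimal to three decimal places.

0.883

For spin-½, the probability of finding spin-up along an axis at angle θ to the initial spin direction is cos²(θ/2); spin-down is sin²(θ/2).
θ = 140°, so P = sin²(70°) ≈ 0.883.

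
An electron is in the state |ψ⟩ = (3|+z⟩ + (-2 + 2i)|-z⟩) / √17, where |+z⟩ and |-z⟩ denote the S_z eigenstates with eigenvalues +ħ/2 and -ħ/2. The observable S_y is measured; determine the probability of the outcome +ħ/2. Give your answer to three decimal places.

|+y⟩ = (|+z⟩ + i|-z⟩)/√2, so ⟨+y|ψ⟩ = (5 + 2i) / (√2·√17).
P = |5 + 2i|² / 34 = 29/34.

0.853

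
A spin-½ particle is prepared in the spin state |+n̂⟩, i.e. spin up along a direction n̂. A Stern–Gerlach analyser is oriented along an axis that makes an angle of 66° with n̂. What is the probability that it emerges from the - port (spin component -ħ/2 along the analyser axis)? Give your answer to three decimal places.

For spin-½, the probability of finding spin-up along an axis at angle θ to the initial spin direction is cos²(θ/2); spin-down is sin²(θ/2).
θ = 66°, so P = sin²(33°) ≈ 0.297.

0.297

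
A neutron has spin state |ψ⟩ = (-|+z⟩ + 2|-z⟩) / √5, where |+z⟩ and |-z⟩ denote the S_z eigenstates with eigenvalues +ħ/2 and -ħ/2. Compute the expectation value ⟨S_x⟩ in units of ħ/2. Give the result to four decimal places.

-0.8000

⟨σ_x⟩ = 2 Re(a* b)/(|a|²+|b|²) with a = -1, b = 2.
a* b = -2, so ⟨σ_x⟩ = -4/5.
⟨S_x⟩ = (ħ/2)·⟨σ_x⟩.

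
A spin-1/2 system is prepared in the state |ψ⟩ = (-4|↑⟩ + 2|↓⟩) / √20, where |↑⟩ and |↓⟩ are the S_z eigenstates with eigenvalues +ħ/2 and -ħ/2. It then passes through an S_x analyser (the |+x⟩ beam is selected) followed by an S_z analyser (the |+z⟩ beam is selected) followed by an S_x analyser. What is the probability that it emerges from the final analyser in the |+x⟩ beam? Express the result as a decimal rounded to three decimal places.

First analyser (S_x): P(|+x⟩) = |⟨+x|ψ⟩|² = 4/40.
After stage 1 the state is |+x⟩; P(|+z⟩) = |⟨+z|+x⟩|² = 1/2.
After stage 2 the state is |+z⟩; P(|+x⟩) = |⟨+x|+z⟩|² = 1/2.
Joint probability = 4/40 × 1/2 × 1/2 = 0.025.

0.025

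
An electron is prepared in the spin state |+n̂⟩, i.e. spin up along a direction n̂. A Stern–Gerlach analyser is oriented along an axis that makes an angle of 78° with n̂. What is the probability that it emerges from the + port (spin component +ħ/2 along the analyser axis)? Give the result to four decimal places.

For spin-½, the probability of finding spin-up along an axis at angle θ to the initial spin direction is cos²(θ/2); spin-down is sin²(θ/2).
θ = 78°, so P = cos²(39°) ≈ 0.6040.

0.6040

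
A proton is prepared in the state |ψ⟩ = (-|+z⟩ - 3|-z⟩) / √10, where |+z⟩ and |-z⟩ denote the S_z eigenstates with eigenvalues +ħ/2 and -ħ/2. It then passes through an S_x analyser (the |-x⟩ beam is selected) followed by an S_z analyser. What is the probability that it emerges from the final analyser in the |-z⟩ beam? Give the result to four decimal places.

First analyser (S_x): P(|-x⟩) = |⟨-x|ψ⟩|² = 4/20.
After stage 1 the state is |-x⟩; P(|-z⟩) = |⟨-z|-x⟩|² = 1/2.
Joint probability = 4/20 × 1/2 = 0.1000.

0.1000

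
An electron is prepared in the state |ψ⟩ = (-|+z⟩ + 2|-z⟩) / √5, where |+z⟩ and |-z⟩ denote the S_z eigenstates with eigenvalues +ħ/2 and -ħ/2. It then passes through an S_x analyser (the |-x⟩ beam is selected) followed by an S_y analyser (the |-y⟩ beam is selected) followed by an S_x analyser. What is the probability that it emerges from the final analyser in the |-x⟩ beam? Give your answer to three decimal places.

0.225

First analyser (S_x): P(|-x⟩) = |⟨-x|ψ⟩|² = 9/10.
After stage 1 the state is |-x⟩; P(|-y⟩) = |⟨-y|-x⟩|² = 1/2.
After stage 2 the state is |-y⟩; P(|-x⟩) = |⟨-x|-y⟩|² = 1/2.
Joint probability = 9/10 × 1/2 × 1/2 = 0.225.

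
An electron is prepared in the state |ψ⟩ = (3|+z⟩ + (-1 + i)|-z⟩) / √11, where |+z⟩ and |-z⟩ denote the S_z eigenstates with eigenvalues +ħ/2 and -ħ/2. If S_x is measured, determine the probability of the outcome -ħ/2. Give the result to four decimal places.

0.7727

|-x⟩ = (|+z⟩ - |-z⟩)/√2, so ⟨-x|ψ⟩ = (4 - i) / (√2·√11).
P = |4 - i|² / 22 = 17/22.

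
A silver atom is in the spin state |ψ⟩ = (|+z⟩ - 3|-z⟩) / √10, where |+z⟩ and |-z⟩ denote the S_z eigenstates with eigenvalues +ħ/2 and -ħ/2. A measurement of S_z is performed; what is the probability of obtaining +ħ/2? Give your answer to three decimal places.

0.100

The +ħ/2 outcome corresponds to |+z⟩. Its amplitude in |ψ⟩ is 1/√10.
P = |1|² / 10 = 1/10.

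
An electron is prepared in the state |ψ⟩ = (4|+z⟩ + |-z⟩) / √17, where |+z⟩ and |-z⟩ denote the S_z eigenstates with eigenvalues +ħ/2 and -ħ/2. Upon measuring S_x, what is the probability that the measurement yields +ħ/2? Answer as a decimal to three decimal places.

0.735

|+x⟩ = (|+z⟩ + |-z⟩)/√2, so ⟨+x|ψ⟩ = (5) / (√2·√17).
P = |5|² / 34 = 25/34.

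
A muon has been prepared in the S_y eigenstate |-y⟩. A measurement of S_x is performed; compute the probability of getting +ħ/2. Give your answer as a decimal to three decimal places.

In the S_z basis, |-y⟩ = (|↑⟩ - i|↓⟩)/√2 and |+x⟩ = (|↑⟩ + |↓⟩)/√2.
|⟨+x|-y⟩|² = 1/2.

0.500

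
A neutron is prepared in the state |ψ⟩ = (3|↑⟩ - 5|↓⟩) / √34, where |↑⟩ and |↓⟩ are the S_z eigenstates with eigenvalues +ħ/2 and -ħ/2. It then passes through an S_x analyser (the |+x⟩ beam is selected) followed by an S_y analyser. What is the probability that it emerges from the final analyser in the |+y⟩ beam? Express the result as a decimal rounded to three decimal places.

0.029

First analyser (S_x): P(|+x⟩) = |⟨+x|ψ⟩|² = 4/68.
After stage 1 the state is |+x⟩; P(|+y⟩) = |⟨+y|+x⟩|² = 1/2.
Joint probability = 4/68 × 1/2 = 0.029.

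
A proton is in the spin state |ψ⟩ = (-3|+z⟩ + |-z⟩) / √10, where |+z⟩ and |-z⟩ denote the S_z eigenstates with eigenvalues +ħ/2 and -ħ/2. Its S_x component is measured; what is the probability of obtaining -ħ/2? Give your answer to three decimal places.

|-x⟩ = (|+z⟩ - |-z⟩)/√2, so ⟨-x|ψ⟩ = (-4) / (√2·√10).
P = |-4|² / 20 = 16/20.

0.800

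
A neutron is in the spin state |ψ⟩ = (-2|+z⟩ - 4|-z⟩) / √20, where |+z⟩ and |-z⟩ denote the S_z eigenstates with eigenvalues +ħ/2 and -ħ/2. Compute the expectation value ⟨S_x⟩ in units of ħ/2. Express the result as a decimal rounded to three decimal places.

0.800

⟨σ_x⟩ = 2 Re(a* b)/(|a|²+|b|²) with a = -2, b = -4.
a* b = 8, so ⟨σ_x⟩ = 16/20.
⟨S_x⟩ = (ħ/2)·⟨σ_x⟩.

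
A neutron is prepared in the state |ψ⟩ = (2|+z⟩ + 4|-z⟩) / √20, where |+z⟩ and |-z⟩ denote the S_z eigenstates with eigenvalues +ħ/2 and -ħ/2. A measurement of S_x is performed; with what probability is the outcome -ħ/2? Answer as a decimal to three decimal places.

|-x⟩ = (|+z⟩ - |-z⟩)/√2, so ⟨-x|ψ⟩ = (-2) / (√2·√20).
P = |-2|² / 40 = 4/40.

0.100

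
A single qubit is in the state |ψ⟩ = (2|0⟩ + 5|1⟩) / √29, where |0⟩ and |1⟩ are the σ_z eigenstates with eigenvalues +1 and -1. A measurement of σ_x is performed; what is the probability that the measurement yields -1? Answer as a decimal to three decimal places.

|-x⟩ = (|0⟩ - |1⟩)/√2, so ⟨-x|ψ⟩ = (-3) / (√2·√29).
P = |-3|² / 58 = 9/58.

0.155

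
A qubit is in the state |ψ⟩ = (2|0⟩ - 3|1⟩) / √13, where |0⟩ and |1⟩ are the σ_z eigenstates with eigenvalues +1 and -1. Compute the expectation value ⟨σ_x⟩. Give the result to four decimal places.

-0.9231

⟨σ_x⟩ = 2 Re(a* b)/(|a|²+|b|²) with a = 2, b = -3.
a* b = -6, so ⟨σ_x⟩ = -12/13.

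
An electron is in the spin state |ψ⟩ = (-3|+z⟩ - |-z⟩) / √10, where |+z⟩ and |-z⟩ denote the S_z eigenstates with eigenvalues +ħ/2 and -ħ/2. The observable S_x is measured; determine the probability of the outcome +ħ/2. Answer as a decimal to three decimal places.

|+x⟩ = (|+z⟩ + |-z⟩)/√2, so ⟨+x|ψ⟩ = (-4) / (√2·√10).
P = |-4|² / 20 = 16/20.

0.800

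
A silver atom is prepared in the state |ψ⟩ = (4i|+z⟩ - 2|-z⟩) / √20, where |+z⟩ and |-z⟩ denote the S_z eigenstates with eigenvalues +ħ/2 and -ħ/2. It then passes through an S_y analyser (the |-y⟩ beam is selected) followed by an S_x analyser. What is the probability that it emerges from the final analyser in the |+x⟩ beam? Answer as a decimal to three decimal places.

0.050

First analyser (S_y): P(|-y⟩) = |⟨-y|ψ⟩|² = 4/40.
After stage 1 the state is |-y⟩; P(|+x⟩) = |⟨+x|-y⟩|² = 1/2.
Joint probability = 4/40 × 1/2 = 0.050.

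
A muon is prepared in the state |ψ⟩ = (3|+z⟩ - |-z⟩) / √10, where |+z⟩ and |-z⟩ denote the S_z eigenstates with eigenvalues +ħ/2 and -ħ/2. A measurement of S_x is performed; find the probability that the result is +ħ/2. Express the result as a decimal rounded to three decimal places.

0.200

|+x⟩ = (|+z⟩ + |-z⟩)/√2, so ⟨+x|ψ⟩ = (2) / (√2·√10).
P = |2|² / 20 = 4/20.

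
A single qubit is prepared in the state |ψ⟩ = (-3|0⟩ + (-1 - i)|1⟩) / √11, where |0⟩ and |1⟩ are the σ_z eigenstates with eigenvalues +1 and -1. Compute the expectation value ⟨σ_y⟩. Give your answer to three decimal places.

⟨σ_y⟩ = 2 Im(a* b)/(|a|²+|b|²) with a = -3, b = (-1 - i).
a* b = (3 + 3i), so ⟨σ_y⟩ = 6/11.

0.545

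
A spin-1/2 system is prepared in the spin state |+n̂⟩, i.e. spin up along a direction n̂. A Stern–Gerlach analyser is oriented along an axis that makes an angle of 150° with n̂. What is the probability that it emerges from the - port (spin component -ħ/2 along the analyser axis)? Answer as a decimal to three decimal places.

For spin-½, the probability of finding spin-up along an axis at angle θ to the initial spin direction is cos²(θ/2); spin-down is sin²(θ/2).
θ = 150°, so P = sin²(75°) ≈ 0.933.

0.933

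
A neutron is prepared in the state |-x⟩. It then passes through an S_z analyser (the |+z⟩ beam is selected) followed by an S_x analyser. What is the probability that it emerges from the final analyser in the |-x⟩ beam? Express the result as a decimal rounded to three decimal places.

First analyser (S_z): from |-x⟩, P(|+z⟩) = 1/2.
After stage 1 the state is |+z⟩; P(|-x⟩) = |⟨-x|+z⟩|² = 1/2.
Joint probability = 1/2 × 1/2 = 0.250.

0.250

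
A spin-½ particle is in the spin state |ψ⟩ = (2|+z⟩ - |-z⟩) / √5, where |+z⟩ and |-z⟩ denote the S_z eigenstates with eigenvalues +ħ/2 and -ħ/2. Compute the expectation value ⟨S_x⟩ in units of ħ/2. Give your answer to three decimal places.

-0.800

⟨σ_x⟩ = 2 Re(a* b)/(|a|²+|b|²) with a = 2, b = -1.
a* b = -2, so ⟨σ_x⟩ = -4/5.
⟨S_x⟩ = (ħ/2)·⟨σ_x⟩.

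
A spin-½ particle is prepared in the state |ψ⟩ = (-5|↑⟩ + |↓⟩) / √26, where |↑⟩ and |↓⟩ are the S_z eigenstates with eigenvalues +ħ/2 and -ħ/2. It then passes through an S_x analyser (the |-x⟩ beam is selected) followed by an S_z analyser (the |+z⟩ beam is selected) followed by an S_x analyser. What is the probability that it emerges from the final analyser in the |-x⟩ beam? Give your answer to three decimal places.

First analyser (S_x): P(|-x⟩) = |⟨-x|ψ⟩|² = 36/52.
After stage 1 the state is |-x⟩; P(|+z⟩) = |⟨+z|-x⟩|² = 1/2.
After stage 2 the state is |+z⟩; P(|-x⟩) = |⟨-x|+z⟩|² = 1/2.
Joint probability = 36/52 × 1/2 × 1/2 = 0.173.

0.173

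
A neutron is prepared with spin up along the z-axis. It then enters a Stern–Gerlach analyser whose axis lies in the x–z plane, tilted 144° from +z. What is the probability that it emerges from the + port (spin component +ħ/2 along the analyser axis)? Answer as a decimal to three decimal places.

0.095

For spin-½, the probability of finding spin-up along an axis at angle θ to the initial spin direction is cos²(θ/2); spin-down is sin²(θ/2).
θ = 144°, so P = cos²(72°) ≈ 0.095.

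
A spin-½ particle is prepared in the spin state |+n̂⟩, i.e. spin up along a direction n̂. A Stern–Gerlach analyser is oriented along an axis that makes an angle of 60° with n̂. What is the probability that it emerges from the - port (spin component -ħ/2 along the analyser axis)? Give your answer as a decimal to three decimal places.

For spin-½, the probability of finding spin-up along an axis at angle θ to the initial spin direction is cos²(θ/2); spin-down is sin²(θ/2).
θ = 60°, so P = sin²(30°) ≈ 0.250.

0.250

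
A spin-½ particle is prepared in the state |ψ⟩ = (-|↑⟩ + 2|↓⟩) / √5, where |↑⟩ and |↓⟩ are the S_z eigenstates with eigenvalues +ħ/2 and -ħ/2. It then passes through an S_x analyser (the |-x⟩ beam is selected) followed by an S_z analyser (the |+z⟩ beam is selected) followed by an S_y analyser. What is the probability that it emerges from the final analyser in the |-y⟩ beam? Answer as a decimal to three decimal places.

0.225

First analyser (S_x): P(|-x⟩) = |⟨-x|ψ⟩|² = 9/10.
After stage 1 the state is |-x⟩; P(|+z⟩) = |⟨+z|-x⟩|² = 1/2.
After stage 2 the state is |+z⟩; P(|-y⟩) = |⟨-y|+z⟩|² = 1/2.
Joint probability = 9/10 × 1/2 × 1/2 = 0.225.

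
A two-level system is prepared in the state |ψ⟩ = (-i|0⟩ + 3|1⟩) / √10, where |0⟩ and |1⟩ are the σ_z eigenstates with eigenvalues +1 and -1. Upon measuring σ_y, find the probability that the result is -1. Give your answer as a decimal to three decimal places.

0.200

|-y⟩ = (|0⟩ - i|1⟩)/√2, so ⟨-y|ψ⟩ = (2i) / (√2·√10).
P = |2i|² / 20 = 4/20.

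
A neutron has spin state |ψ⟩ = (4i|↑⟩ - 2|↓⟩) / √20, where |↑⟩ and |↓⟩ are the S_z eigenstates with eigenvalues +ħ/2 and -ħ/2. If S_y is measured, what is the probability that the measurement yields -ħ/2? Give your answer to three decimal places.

0.100

|-y⟩ = (|↑⟩ - i|↓⟩)/√2, so ⟨-y|ψ⟩ = (2i) / (√2·√20).
P = |2i|² / 40 = 4/40.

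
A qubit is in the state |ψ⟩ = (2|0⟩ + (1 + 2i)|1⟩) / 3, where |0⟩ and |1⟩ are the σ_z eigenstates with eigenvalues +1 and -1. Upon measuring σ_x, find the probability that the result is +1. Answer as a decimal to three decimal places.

0.722

|+x⟩ = (|0⟩ + |1⟩)/√2, so ⟨+x|ψ⟩ = (3 + 2i) / (√2·3).
P = |3 + 2i|² / 18 = 13/18.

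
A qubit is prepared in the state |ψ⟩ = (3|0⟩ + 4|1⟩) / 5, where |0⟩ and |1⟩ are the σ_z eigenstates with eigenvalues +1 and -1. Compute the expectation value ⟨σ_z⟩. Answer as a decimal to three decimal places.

-0.280

⟨σ_z⟩ = |a|² - |b|² divided by |a|²+|b|², with a, b the |0⟩, |1⟩ amplitudes.
= (9 - 16)/25 = -7/25.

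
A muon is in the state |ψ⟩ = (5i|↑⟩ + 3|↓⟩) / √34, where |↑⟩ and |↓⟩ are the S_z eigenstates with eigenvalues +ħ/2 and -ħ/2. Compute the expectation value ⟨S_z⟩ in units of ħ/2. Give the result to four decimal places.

0.4706

⟨σ_z⟩ = |a|² - |b|² divided by |a|²+|b|², with a, b the |↑⟩, |↓⟩ amplitudes.
= (25 - 9)/34 = 16/34.
⟨S_z⟩ = (ħ/2)·⟨σ_z⟩.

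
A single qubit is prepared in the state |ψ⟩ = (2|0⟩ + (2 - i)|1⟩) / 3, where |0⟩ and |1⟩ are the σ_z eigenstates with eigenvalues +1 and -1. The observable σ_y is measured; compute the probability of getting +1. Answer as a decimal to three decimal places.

|+y⟩ = (|0⟩ + i|1⟩)/√2, so ⟨+y|ψ⟩ = (1 - 2i) / (√2·3).
P = |1 - 2i|² / 18 = 5/18.

0.278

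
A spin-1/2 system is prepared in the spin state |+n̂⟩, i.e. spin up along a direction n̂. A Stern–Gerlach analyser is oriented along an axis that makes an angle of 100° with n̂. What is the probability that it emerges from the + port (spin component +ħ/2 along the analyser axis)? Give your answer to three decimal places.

0.413

For spin-½, the probability of finding spin-up along an axis at angle θ to the initial spin direction is cos²(θ/2); spin-down is sin²(θ/2).
θ = 100°, so P = cos²(50°) ≈ 0.413.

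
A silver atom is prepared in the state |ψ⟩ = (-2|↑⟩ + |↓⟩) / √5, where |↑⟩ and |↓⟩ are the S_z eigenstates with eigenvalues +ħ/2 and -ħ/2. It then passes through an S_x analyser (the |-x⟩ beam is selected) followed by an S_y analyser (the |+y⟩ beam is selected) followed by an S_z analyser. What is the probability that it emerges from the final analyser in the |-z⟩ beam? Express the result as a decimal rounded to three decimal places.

0.225

First analyser (S_x): P(|-x⟩) = |⟨-x|ψ⟩|² = 9/10.
After stage 1 the state is |-x⟩; P(|+y⟩) = |⟨+y|-x⟩|² = 1/2.
After stage 2 the state is |+y⟩; P(|-z⟩) = |⟨-z|+y⟩|² = 1/2.
Joint probability = 9/10 × 1/2 × 1/2 = 0.225.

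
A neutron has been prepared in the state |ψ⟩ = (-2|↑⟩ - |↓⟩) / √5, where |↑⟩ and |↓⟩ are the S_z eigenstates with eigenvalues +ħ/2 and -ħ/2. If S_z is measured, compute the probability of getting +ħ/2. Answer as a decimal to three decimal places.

0.800

The +ħ/2 outcome corresponds to |↑⟩. Its amplitude in |ψ⟩ is -2/√5.
P = |-2|² / 5 = 4/5.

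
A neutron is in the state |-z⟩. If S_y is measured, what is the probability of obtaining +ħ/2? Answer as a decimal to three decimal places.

0.500

In the S_z basis, |-z⟩ = |-z⟩ and |+y⟩ = (|+z⟩ + i|-z⟩)/√2.
|⟨+y|-z⟩|² = 1/2.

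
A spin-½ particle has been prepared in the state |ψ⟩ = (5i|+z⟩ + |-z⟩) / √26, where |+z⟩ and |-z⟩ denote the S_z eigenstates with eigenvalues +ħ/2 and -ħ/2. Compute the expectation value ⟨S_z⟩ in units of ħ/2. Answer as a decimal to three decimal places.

0.923

⟨σ_z⟩ = |a|² - |b|² divided by |a|²+|b|², with a, b the |+z⟩, |-z⟩ amplitudes.
= (25 - 1)/26 = 24/26.
⟨S_z⟩ = (ħ/2)·⟨σ_z⟩.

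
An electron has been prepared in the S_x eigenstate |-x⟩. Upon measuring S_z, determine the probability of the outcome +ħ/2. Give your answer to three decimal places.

0.500

In the S_z basis, |-x⟩ = (|↑⟩ - |↓⟩)/√2 and |+z⟩ = |↑⟩.
|⟨+z|-x⟩|² = 1/2.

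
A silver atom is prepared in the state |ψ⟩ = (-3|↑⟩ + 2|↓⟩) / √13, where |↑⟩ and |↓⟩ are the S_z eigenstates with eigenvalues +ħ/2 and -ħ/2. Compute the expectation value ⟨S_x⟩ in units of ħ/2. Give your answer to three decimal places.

⟨σ_x⟩ = 2 Re(a* b)/(|a|²+|b|²) with a = -3, b = 2.
a* b = -6, so ⟨σ_x⟩ = -12/13.
⟨S_x⟩ = (ħ/2)·⟨σ_x⟩.

-0.923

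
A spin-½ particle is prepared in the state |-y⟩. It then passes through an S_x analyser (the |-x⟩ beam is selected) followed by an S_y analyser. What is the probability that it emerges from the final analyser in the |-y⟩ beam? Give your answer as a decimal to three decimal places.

First analyser (S_x): from |-y⟩, P(|-x⟩) = 1/2.
After stage 1 the state is |-x⟩; P(|-y⟩) = |⟨-y|-x⟩|² = 1/2.
Joint probability = 1/2 × 1/2 = 0.250.

0.250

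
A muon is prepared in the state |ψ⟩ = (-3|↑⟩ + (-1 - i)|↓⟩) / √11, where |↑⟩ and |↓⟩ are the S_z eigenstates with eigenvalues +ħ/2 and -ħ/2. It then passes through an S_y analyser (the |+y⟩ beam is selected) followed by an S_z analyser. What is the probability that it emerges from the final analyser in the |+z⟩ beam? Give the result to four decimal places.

First analyser (S_y): P(|+y⟩) = |⟨+y|ψ⟩|² = 17/22.
After stage 1 the state is |+y⟩; P(|+z⟩) = |⟨+z|+y⟩|² = 1/2.
Joint probability = 17/22 × 1/2 = 0.3864.

0.3864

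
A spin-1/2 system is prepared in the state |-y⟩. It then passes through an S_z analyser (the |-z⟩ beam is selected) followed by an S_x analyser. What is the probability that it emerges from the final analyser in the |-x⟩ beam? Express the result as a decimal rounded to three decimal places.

0.250

First analyser (S_z): from |-y⟩, P(|-z⟩) = 1/2.
After stage 1 the state is |-z⟩; P(|-x⟩) = |⟨-x|-z⟩|² = 1/2.
Joint probability = 1/2 × 1/2 = 0.250.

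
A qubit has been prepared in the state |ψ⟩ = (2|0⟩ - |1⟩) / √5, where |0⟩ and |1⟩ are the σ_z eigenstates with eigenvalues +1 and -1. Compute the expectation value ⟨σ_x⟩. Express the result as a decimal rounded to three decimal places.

⟨σ_x⟩ = 2 Re(a* b)/(|a|²+|b|²) with a = 2, b = -1.
a* b = -2, so ⟨σ_x⟩ = -4/5.

-0.800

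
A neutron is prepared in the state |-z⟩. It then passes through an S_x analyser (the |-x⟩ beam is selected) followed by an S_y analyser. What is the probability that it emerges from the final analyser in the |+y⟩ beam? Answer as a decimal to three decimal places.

0.250

First analyser (S_x): from |-z⟩, P(|-x⟩) = 1/2.
After stage 1 the state is |-x⟩; P(|+y⟩) = |⟨+y|-x⟩|² = 1/2.
Joint probability = 1/2 × 1/2 = 0.250.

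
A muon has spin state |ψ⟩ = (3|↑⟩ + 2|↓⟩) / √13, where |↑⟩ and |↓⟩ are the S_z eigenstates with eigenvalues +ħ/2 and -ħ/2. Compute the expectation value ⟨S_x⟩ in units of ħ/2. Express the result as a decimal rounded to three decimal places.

0.923

⟨σ_x⟩ = 2 Re(a* b)/(|a|²+|b|²) with a = 3, b = 2.
a* b = 6, so ⟨σ_x⟩ = 12/13.
⟨S_x⟩ = (ħ/2)·⟨σ_x⟩.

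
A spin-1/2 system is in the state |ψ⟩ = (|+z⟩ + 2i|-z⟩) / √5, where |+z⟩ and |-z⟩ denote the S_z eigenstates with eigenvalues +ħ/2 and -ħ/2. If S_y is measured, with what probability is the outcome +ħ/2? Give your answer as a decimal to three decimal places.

|+y⟩ = (|+z⟩ + i|-z⟩)/√2, so ⟨+y|ψ⟩ = (3) / (√2·√5).
P = |3|² / 10 = 9/10.

0.900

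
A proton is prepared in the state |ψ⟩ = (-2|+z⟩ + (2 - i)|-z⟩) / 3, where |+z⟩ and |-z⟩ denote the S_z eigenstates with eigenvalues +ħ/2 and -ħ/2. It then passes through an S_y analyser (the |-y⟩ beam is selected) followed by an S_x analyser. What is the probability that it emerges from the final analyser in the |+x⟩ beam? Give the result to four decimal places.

First analyser (S_y): P(|-y⟩) = |⟨-y|ψ⟩|² = 5/18.
After stage 1 the state is |-y⟩; P(|+x⟩) = |⟨+x|-y⟩|² = 1/2.
Joint probability = 5/18 × 1/2 = 0.1389.

0.1389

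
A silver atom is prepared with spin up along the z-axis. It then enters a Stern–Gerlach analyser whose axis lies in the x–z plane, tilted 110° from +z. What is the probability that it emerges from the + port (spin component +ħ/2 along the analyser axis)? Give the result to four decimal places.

0.3290

For spin-½, the probability of finding spin-up along an axis at angle θ to the initial spin direction is cos²(θ/2); spin-down is sin²(θ/2).
θ = 110°, so P = cos²(55°) ≈ 0.3290.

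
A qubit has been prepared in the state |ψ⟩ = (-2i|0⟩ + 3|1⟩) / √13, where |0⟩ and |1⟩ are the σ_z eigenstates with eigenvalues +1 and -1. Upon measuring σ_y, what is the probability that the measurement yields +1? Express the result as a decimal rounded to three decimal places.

0.962

|+y⟩ = (|0⟩ + i|1⟩)/√2, so ⟨+y|ψ⟩ = (-5i) / (√2·√13).
P = |-5i|² / 26 = 25/26.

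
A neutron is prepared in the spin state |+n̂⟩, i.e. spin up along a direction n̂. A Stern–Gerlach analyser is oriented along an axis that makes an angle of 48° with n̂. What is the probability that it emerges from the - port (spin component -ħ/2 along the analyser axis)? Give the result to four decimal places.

For spin-½, the probability of finding spin-up along an axis at angle θ to the initial spin direction is cos²(θ/2); spin-down is sin²(θ/2).
θ = 48°, so P = sin²(24°) ≈ 0.1654.

0.1654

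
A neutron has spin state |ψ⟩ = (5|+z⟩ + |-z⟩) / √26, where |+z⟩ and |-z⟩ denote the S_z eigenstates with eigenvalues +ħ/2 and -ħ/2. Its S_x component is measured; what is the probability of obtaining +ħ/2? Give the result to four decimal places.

0.6923

|+x⟩ = (|+z⟩ + |-z⟩)/√2, so ⟨+x|ψ⟩ = (6) / (√2·√26).
P = |6|² / 52 = 36/52.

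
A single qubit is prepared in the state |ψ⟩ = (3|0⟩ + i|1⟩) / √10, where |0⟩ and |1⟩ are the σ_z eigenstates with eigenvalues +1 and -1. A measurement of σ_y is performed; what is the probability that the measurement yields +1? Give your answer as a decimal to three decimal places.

0.800

|+y⟩ = (|0⟩ + i|1⟩)/√2, so ⟨+y|ψ⟩ = (4) / (√2·√10).
P = |4|² / 20 = 16/20.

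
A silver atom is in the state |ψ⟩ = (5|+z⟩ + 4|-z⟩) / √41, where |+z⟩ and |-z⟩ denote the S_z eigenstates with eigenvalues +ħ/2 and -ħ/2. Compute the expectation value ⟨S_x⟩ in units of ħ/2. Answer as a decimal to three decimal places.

⟨σ_x⟩ = 2 Re(a* b)/(|a|²+|b|²) with a = 5, b = 4.
a* b = 20, so ⟨σ_x⟩ = 40/41.
⟨S_x⟩ = (ħ/2)·⟨σ_x⟩.

0.976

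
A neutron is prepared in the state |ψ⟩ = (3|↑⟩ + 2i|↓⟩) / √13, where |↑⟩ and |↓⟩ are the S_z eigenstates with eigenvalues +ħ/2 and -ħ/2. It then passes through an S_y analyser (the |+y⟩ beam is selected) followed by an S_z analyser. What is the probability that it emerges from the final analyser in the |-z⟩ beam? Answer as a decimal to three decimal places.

First analyser (S_y): P(|+y⟩) = |⟨+y|ψ⟩|² = 25/26.
After stage 1 the state is |+y⟩; P(|-z⟩) = |⟨-z|+y⟩|² = 1/2.
Joint probability = 25/26 × 1/2 = 0.481.

0.481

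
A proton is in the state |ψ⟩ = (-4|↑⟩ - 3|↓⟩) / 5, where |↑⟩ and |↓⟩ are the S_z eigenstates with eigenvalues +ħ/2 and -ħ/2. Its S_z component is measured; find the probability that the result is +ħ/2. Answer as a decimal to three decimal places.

0.640

The +ħ/2 outcome corresponds to |↑⟩. Its amplitude in |ψ⟩ is -4/5.
P = |-4|² / 25 = 16/25.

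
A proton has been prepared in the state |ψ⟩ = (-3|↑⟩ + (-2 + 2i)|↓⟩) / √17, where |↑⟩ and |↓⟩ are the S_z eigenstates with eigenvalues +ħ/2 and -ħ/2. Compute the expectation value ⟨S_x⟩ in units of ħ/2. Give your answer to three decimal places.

0.706

⟨σ_x⟩ = 2 Re(a* b)/(|a|²+|b|²) with a = -3, b = (-2 + 2i).
a* b = (6 - 6i), so ⟨σ_x⟩ = 12/17.
⟨S_x⟩ = (ħ/2)·⟨σ_x⟩.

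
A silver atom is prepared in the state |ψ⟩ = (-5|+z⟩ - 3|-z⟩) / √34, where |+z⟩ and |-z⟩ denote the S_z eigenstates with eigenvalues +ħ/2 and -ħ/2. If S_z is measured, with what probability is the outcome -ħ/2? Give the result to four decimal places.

0.2647

The -ħ/2 outcome corresponds to |-z⟩. Its amplitude in |ψ⟩ is -3/√34.
P = |-3|² / 34 = 9/34.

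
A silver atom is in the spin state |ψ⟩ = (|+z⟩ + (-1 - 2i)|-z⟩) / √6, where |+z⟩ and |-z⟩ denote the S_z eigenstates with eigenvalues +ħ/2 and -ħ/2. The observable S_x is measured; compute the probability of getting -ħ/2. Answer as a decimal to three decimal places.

|-x⟩ = (|+z⟩ - |-z⟩)/√2, so ⟨-x|ψ⟩ = (2 + 2i) / (√2·√6).
P = |2 + 2i|² / 12 = 8/12.

0.667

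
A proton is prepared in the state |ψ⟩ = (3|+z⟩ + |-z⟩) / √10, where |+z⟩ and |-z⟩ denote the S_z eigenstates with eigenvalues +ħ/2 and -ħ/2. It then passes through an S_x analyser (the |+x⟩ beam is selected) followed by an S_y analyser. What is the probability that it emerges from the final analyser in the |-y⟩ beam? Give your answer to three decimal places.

First analyser (S_x): P(|+x⟩) = |⟨+x|ψ⟩|² = 16/20.
After stage 1 the state is |+x⟩; P(|-y⟩) = |⟨-y|+x⟩|² = 1/2.
Joint probability = 16/20 × 1/2 = 0.400.

0.400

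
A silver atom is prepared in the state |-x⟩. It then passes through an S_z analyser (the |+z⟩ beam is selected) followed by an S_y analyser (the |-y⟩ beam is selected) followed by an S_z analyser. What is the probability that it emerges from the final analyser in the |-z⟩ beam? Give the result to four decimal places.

0.1250

First analyser (S_z): from |-x⟩, P(|+z⟩) = 1/2.
After stage 1 the state is |+z⟩; P(|-y⟩) = |⟨-y|+z⟩|² = 1/2.
After stage 2 the state is |-y⟩; P(|-z⟩) = |⟨-z|-y⟩|² = 1/2.
Joint probability = 1/2 × 1/2 × 1/2 = 0.1250.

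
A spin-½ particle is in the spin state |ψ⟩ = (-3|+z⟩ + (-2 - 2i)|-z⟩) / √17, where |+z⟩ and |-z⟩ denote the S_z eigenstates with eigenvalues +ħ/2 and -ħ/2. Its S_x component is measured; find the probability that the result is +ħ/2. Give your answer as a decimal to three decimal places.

0.853

|+x⟩ = (|+z⟩ + |-z⟩)/√2, so ⟨+x|ψ⟩ = (-5 - 2i) / (√2·√17).
P = |-5 - 2i|² / 34 = 29/34.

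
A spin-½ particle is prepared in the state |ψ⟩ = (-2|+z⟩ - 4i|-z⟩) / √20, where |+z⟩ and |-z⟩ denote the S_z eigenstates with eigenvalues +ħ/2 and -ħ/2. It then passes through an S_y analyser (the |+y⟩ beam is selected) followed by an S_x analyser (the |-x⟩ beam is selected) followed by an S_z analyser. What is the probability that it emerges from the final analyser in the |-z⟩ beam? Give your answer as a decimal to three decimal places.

First analyser (S_y): P(|+y⟩) = |⟨+y|ψ⟩|² = 36/40.
After stage 1 the state is |+y⟩; P(|-x⟩) = |⟨-x|+y⟩|² = 1/2.
After stage 2 the state is |-x⟩; P(|-z⟩) = |⟨-z|-x⟩|² = 1/2.
Joint probability = 36/40 × 1/2 × 1/2 = 0.225.

0.225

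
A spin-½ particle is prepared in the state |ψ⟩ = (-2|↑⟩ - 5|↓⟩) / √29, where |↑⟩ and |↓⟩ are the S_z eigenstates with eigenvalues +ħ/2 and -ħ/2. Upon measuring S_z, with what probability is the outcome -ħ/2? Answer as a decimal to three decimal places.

0.862

The -ħ/2 outcome corresponds to |↓⟩. Its amplitude in |ψ⟩ is -5/√29.
P = |-5|² / 29 = 25/29.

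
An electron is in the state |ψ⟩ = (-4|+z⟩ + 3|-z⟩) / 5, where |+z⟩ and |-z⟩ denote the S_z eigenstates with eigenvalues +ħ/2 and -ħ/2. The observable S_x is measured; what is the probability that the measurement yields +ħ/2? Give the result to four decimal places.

|+x⟩ = (|+z⟩ + |-z⟩)/√2, so ⟨+x|ψ⟩ = (-1) / (√2·5).
P = |-1|² / 50 = 1/50.

0.0200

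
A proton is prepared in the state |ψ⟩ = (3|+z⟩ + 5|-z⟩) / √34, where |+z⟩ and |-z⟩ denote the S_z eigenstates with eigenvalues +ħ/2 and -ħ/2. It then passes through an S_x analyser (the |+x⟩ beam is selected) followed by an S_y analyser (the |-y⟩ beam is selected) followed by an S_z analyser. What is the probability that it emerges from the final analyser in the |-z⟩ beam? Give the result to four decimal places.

First analyser (S_x): P(|+x⟩) = |⟨+x|ψ⟩|² = 64/68.
After stage 1 the state is |+x⟩; P(|-y⟩) = |⟨-y|+x⟩|² = 1/2.
After stage 2 the state is |-y⟩; P(|-z⟩) = |⟨-z|-y⟩|² = 1/2.
Joint probability = 64/68 × 1/2 × 1/2 = 0.2353.

0.2353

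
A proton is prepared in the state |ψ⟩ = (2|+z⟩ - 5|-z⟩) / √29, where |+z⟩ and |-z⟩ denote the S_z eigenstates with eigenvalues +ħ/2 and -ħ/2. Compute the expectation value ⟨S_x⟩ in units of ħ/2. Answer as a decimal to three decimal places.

-0.690

⟨σ_x⟩ = 2 Re(a* b)/(|a|²+|b|²) with a = 2, b = -5.
a* b = -10, so ⟨σ_x⟩ = -20/29.
⟨S_x⟩ = (ħ/2)·⟨σ_x⟩.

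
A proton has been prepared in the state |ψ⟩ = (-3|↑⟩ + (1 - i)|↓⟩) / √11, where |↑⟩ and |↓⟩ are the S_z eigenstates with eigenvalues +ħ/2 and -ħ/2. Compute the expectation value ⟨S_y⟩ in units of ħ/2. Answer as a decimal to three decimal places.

⟨σ_y⟩ = 2 Im(a* b)/(|a|²+|b|²) with a = -3, b = (1 - i).
a* b = (-3 + 3i), so ⟨σ_y⟩ = 6/11.
⟨S_y⟩ = (ħ/2)·⟨σ_y⟩.

0.545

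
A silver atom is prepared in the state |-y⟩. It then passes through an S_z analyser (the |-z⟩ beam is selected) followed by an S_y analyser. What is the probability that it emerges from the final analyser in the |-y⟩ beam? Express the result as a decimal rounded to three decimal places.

0.250

First analyser (S_z): from |-y⟩, P(|-z⟩) = 1/2.
After stage 1 the state is |-z⟩; P(|-y⟩) = |⟨-y|-z⟩|² = 1/2.
Joint probability = 1/2 × 1/2 = 0.250.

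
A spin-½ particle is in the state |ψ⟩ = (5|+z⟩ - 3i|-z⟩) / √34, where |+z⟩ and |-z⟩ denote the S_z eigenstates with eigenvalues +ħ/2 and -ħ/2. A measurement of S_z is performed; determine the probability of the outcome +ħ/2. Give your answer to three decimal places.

The +ħ/2 outcome corresponds to |+z⟩. Its amplitude in |ψ⟩ is 5/√34.
P = |5|² / 34 = 25/34.

0.735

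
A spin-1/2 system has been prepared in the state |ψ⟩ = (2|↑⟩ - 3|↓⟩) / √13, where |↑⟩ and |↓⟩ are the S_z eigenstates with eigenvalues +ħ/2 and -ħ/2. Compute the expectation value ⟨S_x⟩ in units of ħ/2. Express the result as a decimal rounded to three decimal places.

-0.923

⟨σ_x⟩ = 2 Re(a* b)/(|a|²+|b|²) with a = 2, b = -3.
a* b = -6, so ⟨σ_x⟩ = -12/13.
⟨S_x⟩ = (ħ/2)·⟨σ_x⟩.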